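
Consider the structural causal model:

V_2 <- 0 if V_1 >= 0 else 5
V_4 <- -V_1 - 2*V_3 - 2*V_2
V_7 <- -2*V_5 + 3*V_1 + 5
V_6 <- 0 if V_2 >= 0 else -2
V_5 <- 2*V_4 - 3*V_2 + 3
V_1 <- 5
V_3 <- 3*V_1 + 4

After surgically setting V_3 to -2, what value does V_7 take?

The intervention breaks the incoming arrows to V_3: V_3 <- 3*V_1 + 4 no longer applies, and V_3 = -2.
V_2 = 0 if V_1 >= 0 else 5  [with V_1=5]  = 0
V_4 = -V_1 - 2*V_3 - 2*V_2  [with V_1=5, V_3=-2, V_2=0]  = -1
V_5 = 2*V_4 - 3*V_2 + 3  [with V_4=-1, V_2=0]  = 1
V_7 = -2*V_5 + 3*V_1 + 5  [with V_5=1, V_1=5]  = 18

18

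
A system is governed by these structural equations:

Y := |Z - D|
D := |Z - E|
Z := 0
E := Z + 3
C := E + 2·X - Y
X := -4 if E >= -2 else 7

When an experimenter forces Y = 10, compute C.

The intervention breaks the incoming arrows to Y: Y := |Z - D| no longer applies, and Y = 10.
E = Z + 3  [with Z=0]  = 3
X = -4 if E >= -2 else 7  [with E=3]  = -4
C = E + 2·X - Y  [with E=3, X=-4, Y=10]  = -15

-15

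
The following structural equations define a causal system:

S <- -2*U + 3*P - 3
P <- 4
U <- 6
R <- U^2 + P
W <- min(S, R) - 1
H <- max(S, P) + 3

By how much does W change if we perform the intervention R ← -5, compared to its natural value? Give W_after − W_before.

do(R=-5) replaces the equation R <- U^2 + P with the constant R = -5.
S = -2*U + 3*P - 3  [with U=6, P=4]  = -3
W = min(S, R) - 1  [with S=-3, R=-5]  = -6
Without intervention: R = U^2 + P  [with U=6, P=4]  = 40; S = -2*U + 3*P - 3  [with U=6, P=4]  = -3; W = min(S, R) - 1  [with S=-3, R=40]  = -4.
Change = -6 − (-4) = -2.

-2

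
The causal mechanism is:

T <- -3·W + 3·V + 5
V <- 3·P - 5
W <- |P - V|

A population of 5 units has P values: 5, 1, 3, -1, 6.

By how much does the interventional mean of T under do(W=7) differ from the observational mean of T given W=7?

2.7

do(W=7) breaks W's dependence on P. With W=7 fixed, T across the units is 14, -22, -4, -40, 23, mean -5.8.
Observing W=7 restricts to units where W's equation naturally yields 7: P ∈ {-1, 6}. In that subpopulation T = -40, 23, mean -8.5.
Difference = -5.8 − (-8.5) = 2.7.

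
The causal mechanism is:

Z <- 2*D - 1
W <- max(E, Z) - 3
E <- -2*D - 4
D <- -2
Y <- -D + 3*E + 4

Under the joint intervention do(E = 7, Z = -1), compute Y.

The joint intervention fixes E = 7, Z = -1, removing each variable's own equation.
Y = -D + 3*E + 4  [with D=-2, E=7]  = 27

27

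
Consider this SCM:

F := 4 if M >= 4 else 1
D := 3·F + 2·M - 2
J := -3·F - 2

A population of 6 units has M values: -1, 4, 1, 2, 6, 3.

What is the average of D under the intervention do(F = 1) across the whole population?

6

Under do(F=1), F's equation is replaced by F=1 for every unit. Per-unit D: -1, 9, 3, 5, 13, 7. Mean = 6.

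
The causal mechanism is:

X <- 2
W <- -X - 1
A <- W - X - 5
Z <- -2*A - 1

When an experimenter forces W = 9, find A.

2

The intervention breaks the incoming arrows to W: W <- -X - 1 no longer applies, and W = 9.
A = W - X - 5  [with W=9, X=2]  = 2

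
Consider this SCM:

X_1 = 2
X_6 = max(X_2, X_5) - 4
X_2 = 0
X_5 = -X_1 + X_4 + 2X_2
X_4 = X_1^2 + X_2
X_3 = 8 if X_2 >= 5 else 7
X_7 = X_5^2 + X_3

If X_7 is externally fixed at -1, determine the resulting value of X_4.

Under do(X_7=-1), the mechanism X_7 = X_5^2 + X_3 is discarded; X_7 is fixed at -1.
Since X_4 is not a descendant of the intervened variable, it is unaffected.
X_4 = X_1^2 + X_2  [with X_1=2, X_2=0]  = 4

4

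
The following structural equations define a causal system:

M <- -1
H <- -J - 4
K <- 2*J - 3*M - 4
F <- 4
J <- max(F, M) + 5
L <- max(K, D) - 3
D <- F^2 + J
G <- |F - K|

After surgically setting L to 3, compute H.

Intervening sets L = 3 and removes its equation (L <- max(K, D) - 3).
Since H is not a descendant of the intervened variable, it is unaffected.
J = max(F, M) + 5  [with F=4, M=-1]  = 9
H = -J - 4  [with J=9]  = -13

-13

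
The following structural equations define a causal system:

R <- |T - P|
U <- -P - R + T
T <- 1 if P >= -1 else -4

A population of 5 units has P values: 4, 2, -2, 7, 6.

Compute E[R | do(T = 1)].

3.6

Under do(T=1), T's equation is replaced by T=1 for every unit. Per-unit R: 3, 1, 3, 6, 5. Mean = 3.6.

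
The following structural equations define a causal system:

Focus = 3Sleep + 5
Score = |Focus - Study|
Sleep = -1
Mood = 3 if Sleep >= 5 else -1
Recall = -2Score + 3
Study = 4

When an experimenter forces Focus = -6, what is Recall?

The intervention breaks the incoming arrows to Focus: Focus = 3Sleep + 5 no longer applies, and Focus = -6.
Score = |Focus - Study|  [with Focus=-6, Study=4]  = 10
Recall = -2Score + 3  [with Score=10]  = -17

-17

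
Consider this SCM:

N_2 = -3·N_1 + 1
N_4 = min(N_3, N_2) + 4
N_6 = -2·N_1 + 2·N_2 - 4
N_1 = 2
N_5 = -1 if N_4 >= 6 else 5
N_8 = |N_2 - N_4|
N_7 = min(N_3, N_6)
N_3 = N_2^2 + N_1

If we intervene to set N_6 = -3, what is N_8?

Intervening sets N_6 = -3 and removes its equation (N_6 = -2·N_1 + 2·N_2 - 4).
N_8 is not downstream of the intervention, so its value is determined by the original equations.
N_2 = -3·N_1 + 1  [with N_1=2]  = -5
N_3 = N_2^2 + N_1  [with N_2=-5, N_1=2]  = 27
N_4 = min(N_3, N_2) + 4  [with N_3=27, N_2=-5]  = -1
N_8 = |N_2 - N_4|  [with N_2=-5, N_4=-1]  = 4

4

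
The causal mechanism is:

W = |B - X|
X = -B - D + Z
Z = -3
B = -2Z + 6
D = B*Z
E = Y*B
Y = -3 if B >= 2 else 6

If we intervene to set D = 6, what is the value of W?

The intervention breaks the incoming arrows to D: D = B*Z no longer applies, and D = 6.
B = -2Z + 6  [with Z=-3]  = 12
X = -B - D + Z  [with B=12, D=6, Z=-3]  = -21
W = |B - X|  [with B=12, X=-21]  = 33

33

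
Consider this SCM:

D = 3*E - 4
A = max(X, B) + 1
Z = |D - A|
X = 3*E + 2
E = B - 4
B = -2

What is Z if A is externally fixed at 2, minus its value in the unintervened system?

The intervention breaks the incoming arrows to A: A = max(X, B) + 1 no longer applies, and A = 2.
E = B - 4  [with B=-2]  = -6
D = 3*E - 4  [with E=-6]  = -22
Z = |D - A|  [with D=-22, A=2]  = 24
Without intervention: E = B - 4  [with B=-2]  = -6; D = 3*E - 4  [with E=-6]  = -22; X = 3*E + 2  [with E=-6]  = -16; A = max(X, B) + 1  [with X=-16, B=-2]  = -1; Z = |D - A|  [with D=-22, A=-1]  = 21.
Change = 24 − 21 = 3.

3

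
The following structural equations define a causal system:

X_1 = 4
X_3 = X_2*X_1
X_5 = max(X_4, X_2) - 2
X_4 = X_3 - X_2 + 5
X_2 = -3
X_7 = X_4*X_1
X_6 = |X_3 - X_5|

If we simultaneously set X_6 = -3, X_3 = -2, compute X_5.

Under do(X_6 = -3, X_3 = -2), each intervened variable's structural equation is replaced by its fixed value.
X_4 = X_3 - X_2 + 5  [with X_3=-2, X_2=-3]  = 6
X_5 = max(X_4, X_2) - 2  [with X_4=6, X_2=-3]  = 4

4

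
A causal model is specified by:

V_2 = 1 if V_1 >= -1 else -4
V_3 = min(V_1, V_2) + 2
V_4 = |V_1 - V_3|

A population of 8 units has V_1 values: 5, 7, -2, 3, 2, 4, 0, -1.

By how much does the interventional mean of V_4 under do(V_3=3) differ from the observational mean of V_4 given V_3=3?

0.9

Every unit gets V_3=3 under the intervention. V_4 values become 2, 4, 5, 0, 1, 1, 3, 4; E[V_4|do(V_3=3)] = 2.5.
Conditioning on V_3=3 selects the 5 unit(s) with V_1 ∈ {5, 7, 3, 2, 4}. Their V_4 values: 2, 4, 0, 1, 1. Mean = 1.6.
Difference = 2.5 − 1.6 = 0.9.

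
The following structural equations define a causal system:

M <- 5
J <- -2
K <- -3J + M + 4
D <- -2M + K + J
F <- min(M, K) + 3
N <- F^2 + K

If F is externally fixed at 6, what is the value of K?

do(F=6) replaces the equation F <- min(M, K) + 3 with the constant F = 6.
K is not downstream of the intervention, so its value is determined by the original equations.
K = -3J + M + 4  [with J=-2, M=5]  = 15

15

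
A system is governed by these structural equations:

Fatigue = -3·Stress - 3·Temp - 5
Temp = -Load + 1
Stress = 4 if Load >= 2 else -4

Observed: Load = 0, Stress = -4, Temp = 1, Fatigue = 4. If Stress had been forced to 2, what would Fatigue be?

-14

Under do(Stress=2), the mechanism Stress = 4 if Load >= 2 else -4 is discarded; Stress is fixed at 2.
Temp = -Load + 1  [with Load=0]  = 1
Fatigue = -3·Stress - 3·Temp - 5  [with Stress=2, Temp=1]  = -14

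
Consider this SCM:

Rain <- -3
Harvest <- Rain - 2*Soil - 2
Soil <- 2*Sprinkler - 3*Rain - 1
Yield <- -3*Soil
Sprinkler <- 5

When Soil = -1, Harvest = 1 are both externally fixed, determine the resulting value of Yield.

3

The joint intervention fixes Soil = -1, Harvest = 1, removing each variable's own equation.
Yield = -3*Soil  [with Soil=-1]  = 3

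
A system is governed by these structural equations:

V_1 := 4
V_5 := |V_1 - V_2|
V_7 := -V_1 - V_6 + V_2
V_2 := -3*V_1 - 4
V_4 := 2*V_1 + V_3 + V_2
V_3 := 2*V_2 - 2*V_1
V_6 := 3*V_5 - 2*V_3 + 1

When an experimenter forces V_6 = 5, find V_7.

Intervening sets V_6 = 5 and removes its equation (V_6 := 3*V_5 - 2*V_3 + 1).
V_2 = -3*V_1 - 4  [with V_1=4]  = -16
V_7 = -V_1 - V_6 + V_2  [with V_1=4, V_6=5, V_2=-16]  = -25

-25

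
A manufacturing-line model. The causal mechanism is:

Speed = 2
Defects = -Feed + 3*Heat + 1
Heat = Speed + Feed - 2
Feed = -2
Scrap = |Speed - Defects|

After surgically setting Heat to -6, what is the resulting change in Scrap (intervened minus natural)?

12

do(Heat=-6) replaces the equation Heat = Speed + Feed - 2 with the constant Heat = -6.
Defects = -Feed + 3*Heat + 1  [with Feed=-2, Heat=-6]  = -15
Scrap = |Speed - Defects|  [with Speed=2, Defects=-15]  = 17
Without intervention: Heat = Speed + Feed - 2  [with Speed=2, Feed=-2]  = -2; Defects = -Feed + 3*Heat + 1  [with Feed=-2, Heat=-2]  = -3; Scrap = |Speed - Defects|  [with Speed=2, Defects=-3]  = 5.
Change = 17 − 5 = 12.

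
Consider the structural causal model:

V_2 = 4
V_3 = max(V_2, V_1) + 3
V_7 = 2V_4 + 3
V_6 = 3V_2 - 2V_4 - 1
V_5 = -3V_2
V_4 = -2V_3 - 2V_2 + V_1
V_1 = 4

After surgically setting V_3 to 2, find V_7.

-13

The intervention breaks the incoming arrows to V_3: V_3 = max(V_2, V_1) + 3 no longer applies, and V_3 = 2.
V_4 = -2V_3 - 2V_2 + V_1  [with V_3=2, V_2=4, V_1=4]  = -8
V_7 = 2V_4 + 3  [with V_4=-8]  = -13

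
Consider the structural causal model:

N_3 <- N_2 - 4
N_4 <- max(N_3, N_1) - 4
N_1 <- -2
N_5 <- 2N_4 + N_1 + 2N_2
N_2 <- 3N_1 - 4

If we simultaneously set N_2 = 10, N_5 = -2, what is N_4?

2

The joint intervention fixes N_2 = 10, N_5 = -2, removing each variable's own equation.
N_3 = N_2 - 4  [with N_2=10]  = 6
N_4 = max(N_3, N_1) - 4  [with N_3=6, N_1=-2]  = 2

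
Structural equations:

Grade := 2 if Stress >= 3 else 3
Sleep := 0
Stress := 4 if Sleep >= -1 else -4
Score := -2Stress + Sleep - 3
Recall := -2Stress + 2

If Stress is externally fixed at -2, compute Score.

1

The intervention breaks the incoming arrows to Stress: Stress := 4 if Sleep >= -1 else -4 no longer applies, and Stress = -2.
Score = -2Stress + Sleep - 3  [with Stress=-2, Sleep=0]  = 1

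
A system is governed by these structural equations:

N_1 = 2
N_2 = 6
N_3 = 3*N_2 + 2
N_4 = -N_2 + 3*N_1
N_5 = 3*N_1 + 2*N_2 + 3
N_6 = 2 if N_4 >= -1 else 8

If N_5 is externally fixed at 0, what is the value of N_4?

The intervention breaks the incoming arrows to N_5: N_5 = 3*N_1 + 2*N_2 + 3 no longer applies, and N_5 = 0.
Since N_4 is not a descendant of the intervened variable, it is unaffected.
N_4 = -N_2 + 3*N_1  [with N_2=6, N_1=2]  = 0

0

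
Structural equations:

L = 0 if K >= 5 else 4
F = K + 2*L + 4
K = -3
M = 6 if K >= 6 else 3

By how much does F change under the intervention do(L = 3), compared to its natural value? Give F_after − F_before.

-2

The intervention breaks the incoming arrows to L: L = 0 if K >= 5 else 4 no longer applies, and L = 3.
F = K + 2*L + 4  [with K=-3, L=3]  = 7
Without intervention: L = 0 if K >= 5 else 4  [with K=-3]  = 4; F = K + 2*L + 4  [with K=-3, L=4]  = 9.
Change = 7 − 9 = -2.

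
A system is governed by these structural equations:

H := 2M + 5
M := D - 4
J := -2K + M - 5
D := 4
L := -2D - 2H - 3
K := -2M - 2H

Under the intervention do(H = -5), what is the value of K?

10

The intervention breaks the incoming arrows to H: H := 2M + 5 no longer applies, and H = -5.
M = D - 4  [with D=4]  = 0
K = -2M - 2H  [with M=0, H=-5]  = 10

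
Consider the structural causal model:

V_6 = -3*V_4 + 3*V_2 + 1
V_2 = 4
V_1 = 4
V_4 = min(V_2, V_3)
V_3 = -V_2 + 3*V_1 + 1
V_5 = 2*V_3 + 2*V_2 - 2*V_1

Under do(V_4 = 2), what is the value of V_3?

Under do(V_4=2), the mechanism V_4 = min(V_2, V_3) is discarded; V_4 is fixed at 2.
Since V_3 is not a descendant of the intervened variable, it is unaffected.
V_3 = -V_2 + 3*V_1 + 1  [with V_2=4, V_1=4]  = 9

9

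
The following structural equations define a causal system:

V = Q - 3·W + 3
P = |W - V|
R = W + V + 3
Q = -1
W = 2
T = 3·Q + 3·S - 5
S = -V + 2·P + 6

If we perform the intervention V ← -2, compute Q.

-1

Under do(V=-2), the mechanism V = Q - 3·W + 3 is discarded; V is fixed at -2.
Since Q is not a descendant of the intervened variable, it is unaffected.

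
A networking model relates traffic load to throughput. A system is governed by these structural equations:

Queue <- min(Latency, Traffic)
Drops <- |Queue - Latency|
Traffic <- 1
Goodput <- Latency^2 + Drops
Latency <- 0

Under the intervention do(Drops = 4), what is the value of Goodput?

4

Intervening sets Drops = 4 and removes its equation (Drops <- |Queue - Latency|).
Goodput = Latency^2 + Drops  [with Latency=0, Drops=4]  = 4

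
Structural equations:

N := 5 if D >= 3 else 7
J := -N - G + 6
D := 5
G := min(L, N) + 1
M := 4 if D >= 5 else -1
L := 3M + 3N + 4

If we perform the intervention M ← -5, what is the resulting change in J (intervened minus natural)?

The intervention breaks the incoming arrows to M: M := 4 if D >= 5 else -1 no longer applies, and M = -5.
N = 5 if D >= 3 else 7  [with D=5]  = 5
L = 3M + 3N + 4  [with M=-5, N=5]  = 4
G = min(L, N) + 1  [with L=4, N=5]  = 5
J = -N - G + 6  [with N=5, G=5]  = -4
Without intervention: N = 5 if D >= 3 else 7  [with D=5]  = 5; M = 4 if D >= 5 else -1  [with D=5]  = 4; L = 3M + 3N + 4  [with M=4, N=5]  = 31; G = min(L, N) + 1  [with L=31, N=5]  = 6; J = -N - G + 6  [with N=5, G=6]  = -5.
Change = -4 − (-5) = 1.

1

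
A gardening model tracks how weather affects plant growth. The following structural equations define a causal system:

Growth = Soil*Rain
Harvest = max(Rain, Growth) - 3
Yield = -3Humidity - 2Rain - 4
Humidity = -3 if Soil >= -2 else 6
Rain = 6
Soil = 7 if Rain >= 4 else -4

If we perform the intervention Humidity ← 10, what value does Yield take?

Intervening sets Humidity = 10 and removes its equation (Humidity = -3 if Soil >= -2 else 6).
Yield = -3Humidity - 2Rain - 4  [with Humidity=10, Rain=6]  = -46

-46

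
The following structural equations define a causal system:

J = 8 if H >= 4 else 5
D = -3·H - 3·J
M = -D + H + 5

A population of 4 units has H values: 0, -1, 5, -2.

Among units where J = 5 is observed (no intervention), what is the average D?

-12

Observing J=5 restricts to units where J's equation naturally yields 5: H ∈ {0, -1, -2}. In that subpopulation D = -15, -12, -9, mean -12.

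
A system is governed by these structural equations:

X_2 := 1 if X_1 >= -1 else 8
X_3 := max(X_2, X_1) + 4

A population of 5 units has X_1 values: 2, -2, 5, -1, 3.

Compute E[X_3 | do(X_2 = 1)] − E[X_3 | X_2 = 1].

do(X_2=1) breaks X_2's dependence on X_1. With X_2=1 fixed, X_3 across the units is 6, 5, 9, 5, 7, mean 6.4.
Conditioning on X_2=1 selects the 4 unit(s) with X_1 ∈ {2, 5, -1, 3}. Their X_3 values: 6, 9, 5, 7. Mean = 6.75.
Difference = 6.4 − 6.75 = -0.35.

-0.35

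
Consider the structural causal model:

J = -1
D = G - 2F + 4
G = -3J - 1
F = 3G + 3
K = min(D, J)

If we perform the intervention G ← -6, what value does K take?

do(G=-6) replaces the equation G = -3J - 1 with the constant G = -6.
F = 3G + 3  [with G=-6]  = -15
D = G - 2F + 4  [with G=-6, F=-15]  = 28
K = min(D, J)  [with D=28, J=-1]  = -1

-1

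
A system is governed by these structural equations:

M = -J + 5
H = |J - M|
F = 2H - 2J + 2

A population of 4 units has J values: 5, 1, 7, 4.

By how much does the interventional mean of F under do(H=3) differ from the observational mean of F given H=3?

-3.5

The intervention sets H=3 in all 4 units regardless of J. Recomputing F per unit gives -2, 6, -6, 0; average -0.5.
Observing H=3 restricts to units where H's equation naturally yields 3: J ∈ {1, 4}. In that subpopulation F = 6, 0, mean 3.
Difference = -0.5 − 3 = -3.5.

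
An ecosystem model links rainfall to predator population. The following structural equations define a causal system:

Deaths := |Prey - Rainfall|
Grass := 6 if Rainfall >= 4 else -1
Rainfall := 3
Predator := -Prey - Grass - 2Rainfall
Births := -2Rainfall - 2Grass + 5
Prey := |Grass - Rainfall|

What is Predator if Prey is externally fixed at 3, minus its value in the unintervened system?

1

The intervention breaks the incoming arrows to Prey: Prey := |Grass - Rainfall| no longer applies, and Prey = 3.
Grass = 6 if Rainfall >= 4 else -1  [with Rainfall=3]  = -1
Predator = -Prey - Grass - 2Rainfall  [with Prey=3, Grass=-1, Rainfall=3]  = -8
Without intervention: Grass = 6 if Rainfall >= 4 else -1  [with Rainfall=3]  = -1; Prey = |Grass - Rainfall|  [with Grass=-1, Rainfall=3]  = 4; Predator = -Prey - Grass - 2Rainfall  [with Prey=4, Grass=-1, Rainfall=3]  = -9.
Change = -8 − (-9) = 1.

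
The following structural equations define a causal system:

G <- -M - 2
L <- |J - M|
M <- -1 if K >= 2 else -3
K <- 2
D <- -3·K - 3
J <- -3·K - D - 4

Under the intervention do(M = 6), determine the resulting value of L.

do(M=6) replaces the equation M <- -1 if K >= 2 else -3 with the constant M = 6.
D = -3·K - 3  [with K=2]  = -9
J = -3·K - D - 4  [with K=2, D=-9]  = -1
L = |J - M|  [with J=-1, M=6]  = 7

7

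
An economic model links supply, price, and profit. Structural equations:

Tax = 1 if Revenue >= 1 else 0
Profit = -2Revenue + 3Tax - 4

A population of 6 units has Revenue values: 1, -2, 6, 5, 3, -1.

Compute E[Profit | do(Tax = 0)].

-8

The intervention sets Tax=0 in all 6 units regardless of Revenue. Recomputing Profit per unit gives -6, 0, -16, -14, -10, -2; average -8.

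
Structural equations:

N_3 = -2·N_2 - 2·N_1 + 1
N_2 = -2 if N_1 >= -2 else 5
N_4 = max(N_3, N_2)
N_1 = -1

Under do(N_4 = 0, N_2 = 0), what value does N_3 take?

3

Setting N_4 = 0, N_2 = 0 by intervention discards those variables' equations.
N_3 = -2·N_2 - 2·N_1 + 1  [with N_2=0, N_1=-1]  = 3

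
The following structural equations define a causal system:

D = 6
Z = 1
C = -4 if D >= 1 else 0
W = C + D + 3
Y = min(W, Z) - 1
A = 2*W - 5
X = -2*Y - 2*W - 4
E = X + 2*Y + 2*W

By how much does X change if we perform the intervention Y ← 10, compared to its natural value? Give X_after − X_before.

Under do(Y=10), the mechanism Y = min(W, Z) - 1 is discarded; Y is fixed at 10.
C = -4 if D >= 1 else 0  [with D=6]  = -4
W = C + D + 3  [with C=-4, D=6]  = 5
X = -2*Y - 2*W - 4  [with Y=10, W=5]  = -34
Without intervention: C = -4 if D >= 1 else 0  [with D=6]  = -4; W = C + D + 3  [with C=-4, D=6]  = 5; Y = min(W, Z) - 1  [with W=5, Z=1]  = 0; X = -2*Y - 2*W - 4  [with Y=0, W=5]  = -14.
Change = -34 − (-14) = -20.

-20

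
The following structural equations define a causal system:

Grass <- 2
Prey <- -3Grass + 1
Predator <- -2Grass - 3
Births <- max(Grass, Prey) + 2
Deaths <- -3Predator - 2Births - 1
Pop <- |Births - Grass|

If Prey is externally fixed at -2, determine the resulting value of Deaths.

12

do(Prey=-2) replaces the equation Prey <- -3Grass + 1 with the constant Prey = -2.
Predator = -2Grass - 3  [with Grass=2]  = -7
Births = max(Grass, Prey) + 2  [with Grass=2, Prey=-2]  = 4
Deaths = -3Predator - 2Births - 1  [with Predator=-7, Births=4]  = 12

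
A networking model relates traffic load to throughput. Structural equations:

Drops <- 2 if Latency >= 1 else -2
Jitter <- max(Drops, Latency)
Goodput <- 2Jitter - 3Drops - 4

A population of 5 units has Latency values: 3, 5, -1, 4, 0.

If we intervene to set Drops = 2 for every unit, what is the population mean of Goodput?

-3.6

Every unit gets Drops=2 under the intervention. Goodput values become -4, 0, -6, -2, -6; E[Goodput|do(Drops=2)] = -3.6.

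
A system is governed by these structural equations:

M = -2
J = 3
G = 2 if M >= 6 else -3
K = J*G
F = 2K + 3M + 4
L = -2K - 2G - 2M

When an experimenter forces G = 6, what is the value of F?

do(G=6) replaces the equation G = 2 if M >= 6 else -3 with the constant G = 6.
K = J*G  [with J=3, G=6]  = 18
F = 2K + 3M + 4  [with K=18, M=-2]  = 34

34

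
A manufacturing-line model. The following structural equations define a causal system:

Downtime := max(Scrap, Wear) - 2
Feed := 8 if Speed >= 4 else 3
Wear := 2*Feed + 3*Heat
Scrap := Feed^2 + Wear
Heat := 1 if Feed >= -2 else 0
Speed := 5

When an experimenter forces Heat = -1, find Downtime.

75

The intervention breaks the incoming arrows to Heat: Heat := 1 if Feed >= -2 else 0 no longer applies, and Heat = -1.
Feed = 8 if Speed >= 4 else 3  [with Speed=5]  = 8
Wear = 2*Feed + 3*Heat  [with Feed=8, Heat=-1]  = 13
Scrap = Feed^2 + Wear  [with Feed=8, Wear=13]  = 77
Downtime = max(Scrap, Wear) - 2  [with Scrap=77, Wear=13]  = 75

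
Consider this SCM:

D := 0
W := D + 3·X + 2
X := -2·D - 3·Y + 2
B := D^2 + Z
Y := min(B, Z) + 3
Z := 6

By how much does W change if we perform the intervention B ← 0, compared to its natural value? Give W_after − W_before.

54

The intervention breaks the incoming arrows to B: B := D^2 + Z no longer applies, and B = 0.
Y = min(B, Z) + 3  [with B=0, Z=6]  = 3
X = -2·D - 3·Y + 2  [with D=0, Y=3]  = -7
W = D + 3·X + 2  [with D=0, X=-7]  = -19
Without intervention: B = D^2 + Z  [with D=0, Z=6]  = 6; Y = min(B, Z) + 3  [with B=6, Z=6]  = 9; X = -2·D - 3·Y + 2  [with D=0, Y=9]  = -25; W = D + 3·X + 2  [with D=0, X=-25]  = -73.
Change = -19 − (-73) = 54.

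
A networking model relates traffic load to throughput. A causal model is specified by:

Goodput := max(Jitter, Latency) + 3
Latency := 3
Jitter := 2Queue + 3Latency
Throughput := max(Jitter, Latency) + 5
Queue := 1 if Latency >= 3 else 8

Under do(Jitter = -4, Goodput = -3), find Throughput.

8

The joint intervention fixes Jitter = -4, Goodput = -3, removing each variable's own equation.
Throughput = max(Jitter, Latency) + 5  [with Jitter=-4, Latency=3]  = 8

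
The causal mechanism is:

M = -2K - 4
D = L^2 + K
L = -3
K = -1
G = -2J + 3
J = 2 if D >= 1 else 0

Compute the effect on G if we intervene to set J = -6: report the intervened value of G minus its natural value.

16

Under do(J=-6), the mechanism J = 2 if D >= 1 else 0 is discarded; J is fixed at -6.
G = -2J + 3  [with J=-6]  = 15
Without intervention: D = L^2 + K  [with L=-3, K=-1]  = 8; J = 2 if D >= 1 else 0  [with D=8]  = 2; G = -2J + 3  [with J=2]  = -1.
Change = 15 − (-1) = 16.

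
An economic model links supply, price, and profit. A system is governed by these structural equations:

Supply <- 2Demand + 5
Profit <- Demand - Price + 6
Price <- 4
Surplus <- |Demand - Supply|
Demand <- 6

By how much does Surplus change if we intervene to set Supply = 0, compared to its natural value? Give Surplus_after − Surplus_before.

do(Supply=0) replaces the equation Supply <- 2Demand + 5 with the constant Supply = 0.
Surplus = |Demand - Supply|  [with Demand=6, Supply=0]  = 6
Without intervention: Supply = 2Demand + 5  [with Demand=6]  = 17; Surplus = |Demand - Supply|  [with Demand=6, Supply=17]  = 11.
Change = 6 − 11 = -5.

-5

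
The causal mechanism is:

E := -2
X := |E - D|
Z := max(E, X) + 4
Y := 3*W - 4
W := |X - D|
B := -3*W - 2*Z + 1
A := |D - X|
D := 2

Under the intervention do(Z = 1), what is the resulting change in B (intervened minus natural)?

do(Z=1) replaces the equation Z := max(E, X) + 4 with the constant Z = 1.
X = |E - D|  [with E=-2, D=2]  = 4
W = |X - D|  [with X=4, D=2]  = 2
B = -3*W - 2*Z + 1  [with W=2, Z=1]  = -7
Without intervention: X = |E - D|  [with E=-2, D=2]  = 4; Z = max(E, X) + 4  [with E=-2, X=4]  = 8; W = |X - D|  [with X=4, D=2]  = 2; B = -3*W - 2*Z + 1  [with W=2, Z=8]  = -21.
Change = -7 − (-21) = 14.

14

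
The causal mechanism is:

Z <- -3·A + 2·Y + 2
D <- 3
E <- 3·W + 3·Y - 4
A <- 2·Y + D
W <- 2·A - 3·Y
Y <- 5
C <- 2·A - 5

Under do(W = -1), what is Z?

Under do(W=-1), the mechanism W <- 2·A - 3·Y is discarded; W is fixed at -1.
Since Z is not a descendant of the intervened variable, it is unaffected.
A = 2·Y + D  [with Y=5, D=3]  = 13
Z = -3·A + 2·Y + 2  [with A=13, Y=5]  = -27

-27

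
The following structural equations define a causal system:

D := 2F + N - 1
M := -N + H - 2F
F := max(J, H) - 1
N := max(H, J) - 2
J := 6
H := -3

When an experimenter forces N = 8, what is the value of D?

Under do(N=8), the mechanism N := max(H, J) - 2 is discarded; N is fixed at 8.
F = max(J, H) - 1  [with J=6, H=-3]  = 5
D = 2F + N - 1  [with F=5, N=8]  = 17

17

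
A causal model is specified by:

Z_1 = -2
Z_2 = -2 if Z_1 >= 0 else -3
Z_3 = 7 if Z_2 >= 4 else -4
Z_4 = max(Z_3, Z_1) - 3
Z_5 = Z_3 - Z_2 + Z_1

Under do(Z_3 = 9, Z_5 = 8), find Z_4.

The joint intervention fixes Z_3 = 9, Z_5 = 8, removing each variable's own equation.
Z_4 = max(Z_3, Z_1) - 3  [with Z_3=9, Z_1=-2]  = 6

6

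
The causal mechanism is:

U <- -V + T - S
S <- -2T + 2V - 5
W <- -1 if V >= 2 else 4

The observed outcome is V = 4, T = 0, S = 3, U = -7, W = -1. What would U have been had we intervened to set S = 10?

-14

The intervention breaks the incoming arrows to S: S <- -2T + 2V - 5 no longer applies, and S = 10.
U = -V + T - S  [with V=4, T=0, S=10]  = -14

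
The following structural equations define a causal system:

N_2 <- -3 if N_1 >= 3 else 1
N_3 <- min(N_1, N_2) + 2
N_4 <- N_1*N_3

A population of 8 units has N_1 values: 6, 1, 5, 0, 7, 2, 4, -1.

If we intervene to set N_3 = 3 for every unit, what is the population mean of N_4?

Every unit gets N_3=3 under the intervention. N_4 values become 18, 3, 15, 0, 21, 6, 12, -3; E[N_4|do(N_3=3)] = 9.

9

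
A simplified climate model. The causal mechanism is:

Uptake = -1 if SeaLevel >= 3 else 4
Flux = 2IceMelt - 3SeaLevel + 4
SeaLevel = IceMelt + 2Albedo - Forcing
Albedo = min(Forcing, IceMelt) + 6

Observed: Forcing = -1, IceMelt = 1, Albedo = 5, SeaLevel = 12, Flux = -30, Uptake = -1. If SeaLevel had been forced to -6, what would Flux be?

Intervening sets SeaLevel = -6 and removes its equation (SeaLevel = IceMelt + 2Albedo - Forcing).
Flux = 2IceMelt - 3SeaLevel + 4  [with IceMelt=1, SeaLevel=-6]  = 24

24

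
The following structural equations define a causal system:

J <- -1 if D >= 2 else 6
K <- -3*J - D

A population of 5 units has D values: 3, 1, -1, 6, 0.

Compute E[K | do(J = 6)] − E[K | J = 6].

do(J=6) breaks J's dependence on D. With J=6 fixed, K across the units is -21, -19, -17, -24, -18, mean -19.8.
Observing J=6 restricts to units where J's equation naturally yields 6: D ∈ {1, -1, 0}. In that subpopulation K = -19, -17, -18, mean -18.
Difference = -19.8 − (-18) = -1.8.

-1.8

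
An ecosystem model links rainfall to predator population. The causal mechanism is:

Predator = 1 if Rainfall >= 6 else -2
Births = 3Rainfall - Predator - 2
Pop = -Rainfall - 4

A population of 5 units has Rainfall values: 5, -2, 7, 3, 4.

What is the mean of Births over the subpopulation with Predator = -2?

7.5

E[Births|Predator=-2] averages over only the 4 units with Predator=-2 (Rainfall = 5, -2, 3, 4): Births = 15, -6, 9, 12, mean 7.5.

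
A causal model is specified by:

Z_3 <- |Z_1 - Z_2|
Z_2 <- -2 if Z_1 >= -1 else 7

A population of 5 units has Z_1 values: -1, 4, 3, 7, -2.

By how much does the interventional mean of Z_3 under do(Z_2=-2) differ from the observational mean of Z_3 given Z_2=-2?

-1.05

Under do(Z_2=-2), Z_2's equation is replaced by Z_2=-2 for every unit. Per-unit Z_3: 1, 6, 5, 9, 0. Mean = 4.2.
E[Z_3|Z_2=-2] averages over only the 4 units with Z_2=-2 (Z_1 = -1, 4, 3, 7): Z_3 = 1, 6, 5, 9, mean 5.25.
Difference = 4.2 − 5.25 = -1.05.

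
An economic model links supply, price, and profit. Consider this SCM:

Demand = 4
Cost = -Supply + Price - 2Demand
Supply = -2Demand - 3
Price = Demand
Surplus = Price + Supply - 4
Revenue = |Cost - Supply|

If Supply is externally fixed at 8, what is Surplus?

The intervention breaks the incoming arrows to Supply: Supply = -2Demand - 3 no longer applies, and Supply = 8.
Price = Demand  [with Demand=4]  = 4
Surplus = Price + Supply - 4  [with Price=4, Supply=8]  = 8

8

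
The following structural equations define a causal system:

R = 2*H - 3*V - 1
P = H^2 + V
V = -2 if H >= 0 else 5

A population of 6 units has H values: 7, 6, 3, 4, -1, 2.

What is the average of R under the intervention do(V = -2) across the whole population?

Under do(V=-2), V's equation is replaced by V=-2 for every unit. Per-unit R: 19, 17, 11, 13, 3, 9. Mean = 12.

12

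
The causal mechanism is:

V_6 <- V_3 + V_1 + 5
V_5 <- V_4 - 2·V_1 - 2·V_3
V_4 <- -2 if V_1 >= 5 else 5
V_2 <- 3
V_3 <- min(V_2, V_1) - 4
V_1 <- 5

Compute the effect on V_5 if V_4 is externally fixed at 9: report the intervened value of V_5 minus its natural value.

Intervening sets V_4 = 9 and removes its equation (V_4 <- -2 if V_1 >= 5 else 5).
V_3 = min(V_2, V_1) - 4  [with V_2=3, V_1=5]  = -1
V_5 = V_4 - 2·V_1 - 2·V_3  [with V_4=9, V_1=5, V_3=-1]  = 1
Without intervention: V_3 = min(V_2, V_1) - 4  [with V_2=3, V_1=5]  = -1; V_4 = -2 if V_1 >= 5 else 5  [with V_1=5]  = -2; V_5 = V_4 - 2·V_1 - 2·V_3  [with V_4=-2, V_1=5, V_3=-1]  = -10.
Change = 1 − (-10) = 11.

11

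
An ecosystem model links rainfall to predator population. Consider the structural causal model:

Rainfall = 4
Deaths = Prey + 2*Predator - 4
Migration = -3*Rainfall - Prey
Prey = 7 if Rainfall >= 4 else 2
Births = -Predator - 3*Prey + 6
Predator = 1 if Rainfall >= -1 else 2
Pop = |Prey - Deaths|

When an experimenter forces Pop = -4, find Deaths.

The intervention breaks the incoming arrows to Pop: Pop = |Prey - Deaths| no longer applies, and Pop = -4.
Deaths is not downstream of the intervention, so its value is determined by the original equations.
Prey = 7 if Rainfall >= 4 else 2  [with Rainfall=4]  = 7
Predator = 1 if Rainfall >= -1 else 2  [with Rainfall=4]  = 1
Deaths = Prey + 2*Predator - 4  [with Prey=7, Predator=1]  = 5

5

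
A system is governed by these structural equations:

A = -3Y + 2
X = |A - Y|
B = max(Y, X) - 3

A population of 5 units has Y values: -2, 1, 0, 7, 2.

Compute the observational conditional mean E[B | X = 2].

Conditioning on X=2 selects the 2 unit(s) with Y ∈ {1, 0}. Their B values: -1, -1. Mean = -1.

-1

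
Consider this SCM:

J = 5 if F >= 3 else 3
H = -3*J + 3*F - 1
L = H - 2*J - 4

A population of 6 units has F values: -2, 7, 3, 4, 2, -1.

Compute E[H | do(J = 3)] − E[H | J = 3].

7.5

Under do(J=3), J's equation is replaced by J=3 for every unit. Per-unit H: -16, 11, -1, 2, -4, -13. Mean = -3.5.
Conditioning on J=3 selects the 3 unit(s) with F ∈ {-2, 2, -1}. Their H values: -16, -4, -13. Mean = -11.
Difference = -3.5 − (-11) = 7.5.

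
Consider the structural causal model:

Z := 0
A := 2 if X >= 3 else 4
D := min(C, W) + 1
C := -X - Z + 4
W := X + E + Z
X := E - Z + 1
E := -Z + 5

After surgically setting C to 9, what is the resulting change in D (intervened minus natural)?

Intervening sets C = 9 and removes its equation (C := -X - Z + 4).
E = -Z + 5  [with Z=0]  = 5
X = E - Z + 1  [with E=5, Z=0]  = 6
W = X + E + Z  [with X=6, E=5, Z=0]  = 11
D = min(C, W) + 1  [with C=9, W=11]  = 10
Without intervention: E = -Z + 5  [with Z=0]  = 5; X = E - Z + 1  [with E=5, Z=0]  = 6; W = X + E + Z  [with X=6, E=5, Z=0]  = 11; C = -X - Z + 4  [with X=6, Z=0]  = -2; D = min(C, W) + 1  [with C=-2, W=11]  = -1.
Change = 10 − (-1) = 11.

11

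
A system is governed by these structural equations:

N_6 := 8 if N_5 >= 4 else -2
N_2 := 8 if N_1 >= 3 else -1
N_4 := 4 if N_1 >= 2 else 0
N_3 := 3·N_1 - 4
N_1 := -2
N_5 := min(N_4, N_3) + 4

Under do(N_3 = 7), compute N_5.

do(N_3=7) replaces the equation N_3 := 3·N_1 - 4 with the constant N_3 = 7.
N_4 = 4 if N_1 >= 2 else 0  [with N_1=-2]  = 0
N_5 = min(N_4, N_3) + 4  [with N_4=0, N_3=7]  = 4

4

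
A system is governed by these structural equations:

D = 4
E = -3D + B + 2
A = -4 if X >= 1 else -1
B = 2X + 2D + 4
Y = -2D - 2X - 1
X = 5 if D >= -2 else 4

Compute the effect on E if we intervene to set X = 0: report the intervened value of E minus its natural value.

-10

Under do(X=0), the mechanism X = 5 if D >= -2 else 4 is discarded; X is fixed at 0.
B = 2X + 2D + 4  [with X=0, D=4]  = 12
E = -3D + B + 2  [with D=4, B=12]  = 2
Without intervention: X = 5 if D >= -2 else 4  [with D=4]  = 5; B = 2X + 2D + 4  [with X=5, D=4]  = 22; E = -3D + B + 2  [with D=4, B=22]  = 12.
Change = 2 − 12 = -10.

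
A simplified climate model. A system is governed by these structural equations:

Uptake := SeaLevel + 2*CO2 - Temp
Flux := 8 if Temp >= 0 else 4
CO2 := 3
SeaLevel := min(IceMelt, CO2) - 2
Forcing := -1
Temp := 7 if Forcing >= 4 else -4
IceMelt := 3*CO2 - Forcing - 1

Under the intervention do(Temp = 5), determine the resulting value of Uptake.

2

The intervention breaks the incoming arrows to Temp: Temp := 7 if Forcing >= 4 else -4 no longer applies, and Temp = 5.
IceMelt = 3*CO2 - Forcing - 1  [with CO2=3, Forcing=-1]  = 9
SeaLevel = min(IceMelt, CO2) - 2  [with IceMelt=9, CO2=3]  = 1
Uptake = SeaLevel + 2*CO2 - Temp  [with SeaLevel=1, CO2=3, Temp=5]  = 2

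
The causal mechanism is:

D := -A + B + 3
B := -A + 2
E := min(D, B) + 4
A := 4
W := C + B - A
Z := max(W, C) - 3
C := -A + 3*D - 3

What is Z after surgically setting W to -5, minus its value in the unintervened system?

11

The intervention breaks the incoming arrows to W: W := C + B - A no longer applies, and W = -5.
B = -A + 2  [with A=4]  = -2
D = -A + B + 3  [with A=4, B=-2]  = -3
C = -A + 3*D - 3  [with A=4, D=-3]  = -16
Z = max(W, C) - 3  [with W=-5, C=-16]  = -8
Without intervention: B = -A + 2  [with A=4]  = -2; D = -A + B + 3  [with A=4, B=-2]  = -3; C = -A + 3*D - 3  [with A=4, D=-3]  = -16; W = C + B - A  [with C=-16, B=-2, A=4]  = -22; Z = max(W, C) - 3  [with W=-22, C=-16]  = -19.
Change = -8 − (-19) = 11.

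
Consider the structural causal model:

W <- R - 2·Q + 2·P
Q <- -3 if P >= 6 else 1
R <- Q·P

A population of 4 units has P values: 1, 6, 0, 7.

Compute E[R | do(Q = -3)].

-10.5

Every unit gets Q=-3 under the intervention. R values become -3, -18, 0, -21; E[R|do(Q=-3)] = -10.5.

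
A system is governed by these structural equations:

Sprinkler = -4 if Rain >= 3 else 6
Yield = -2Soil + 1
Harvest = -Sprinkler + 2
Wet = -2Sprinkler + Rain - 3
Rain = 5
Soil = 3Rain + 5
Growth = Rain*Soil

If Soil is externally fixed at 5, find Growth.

do(Soil=5) replaces the equation Soil = 3Rain + 5 with the constant Soil = 5.
Growth = Rain*Soil  [with Rain=5, Soil=5]  = 25

25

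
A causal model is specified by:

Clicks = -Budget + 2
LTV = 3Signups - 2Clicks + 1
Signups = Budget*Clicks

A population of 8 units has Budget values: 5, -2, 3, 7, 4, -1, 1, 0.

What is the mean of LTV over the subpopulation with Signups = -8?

Observing Signups=-8 restricts to units where Signups's equation naturally yields -8: Budget ∈ {-2, 4}. In that subpopulation LTV = -31, -19, mean -25.

-25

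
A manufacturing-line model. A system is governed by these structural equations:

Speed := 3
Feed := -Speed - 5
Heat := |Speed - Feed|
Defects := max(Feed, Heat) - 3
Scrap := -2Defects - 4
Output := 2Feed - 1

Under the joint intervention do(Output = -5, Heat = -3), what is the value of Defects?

-6

Under do(Output = -5, Heat = -3), each intervened variable's structural equation is replaced by its fixed value.
Feed = -Speed - 5  [with Speed=3]  = -8
Defects = max(Feed, Heat) - 3  [with Feed=-8, Heat=-3]  = -6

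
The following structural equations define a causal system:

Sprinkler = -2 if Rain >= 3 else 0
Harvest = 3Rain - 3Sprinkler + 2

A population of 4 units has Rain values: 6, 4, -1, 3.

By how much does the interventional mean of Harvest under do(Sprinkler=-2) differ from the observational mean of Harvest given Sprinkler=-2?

-4

Every unit gets Sprinkler=-2 under the intervention. Harvest values become 26, 20, 5, 17; E[Harvest|do(Sprinkler=-2)] = 17.
Observing Sprinkler=-2 restricts to units where Sprinkler's equation naturally yields -2: Rain ∈ {6, 4, 3}. In that subpopulation Harvest = 26, 20, 17, mean 21.
Difference = 17 − 21 = -4.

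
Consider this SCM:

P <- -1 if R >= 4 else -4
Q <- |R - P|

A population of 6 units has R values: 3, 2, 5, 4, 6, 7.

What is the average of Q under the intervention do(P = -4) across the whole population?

do(P=-4) breaks P's dependence on R. With P=-4 fixed, Q across the units is 7, 6, 9, 8, 10, 11, mean 8.5.

8.5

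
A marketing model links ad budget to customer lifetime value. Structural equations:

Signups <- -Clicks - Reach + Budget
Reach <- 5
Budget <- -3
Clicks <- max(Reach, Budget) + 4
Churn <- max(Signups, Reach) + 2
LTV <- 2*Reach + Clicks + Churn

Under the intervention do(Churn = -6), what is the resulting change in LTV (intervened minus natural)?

-13

The intervention breaks the incoming arrows to Churn: Churn <- max(Signups, Reach) + 2 no longer applies, and Churn = -6.
Clicks = max(Reach, Budget) + 4  [with Reach=5, Budget=-3]  = 9
LTV = 2*Reach + Clicks + Churn  [with Reach=5, Clicks=9, Churn=-6]  = 13
Without intervention: Clicks = max(Reach, Budget) + 4  [with Reach=5, Budget=-3]  = 9; Signups = -Clicks - Reach + Budget  [with Clicks=9, Reach=5, Budget=-3]  = -17; Churn = max(Signups, Reach) + 2  [with Signups=-17, Reach=5]  = 7; LTV = 2*Reach + Clicks + Churn  [with Reach=5, Clicks=9, Churn=7]  = 26.
Change = 13 − 26 = -13.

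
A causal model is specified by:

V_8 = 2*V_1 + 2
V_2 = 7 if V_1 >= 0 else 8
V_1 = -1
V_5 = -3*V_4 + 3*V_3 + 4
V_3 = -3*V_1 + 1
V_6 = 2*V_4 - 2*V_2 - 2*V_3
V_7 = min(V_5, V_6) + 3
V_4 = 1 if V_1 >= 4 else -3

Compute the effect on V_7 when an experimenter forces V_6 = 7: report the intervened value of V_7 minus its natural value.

Intervening sets V_6 = 7 and removes its equation (V_6 = 2*V_4 - 2*V_2 - 2*V_3).
V_3 = -3*V_1 + 1  [with V_1=-1]  = 4
V_4 = 1 if V_1 >= 4 else -3  [with V_1=-1]  = -3
V_5 = -3*V_4 + 3*V_3 + 4  [with V_4=-3, V_3=4]  = 25
V_7 = min(V_5, V_6) + 3  [with V_5=25, V_6=7]  = 10
Without intervention: V_2 = 7 if V_1 >= 0 else 8  [with V_1=-1]  = 8; V_3 = -3*V_1 + 1  [with V_1=-1]  = 4; V_4 = 1 if V_1 >= 4 else -3  [with V_1=-1]  = -3; V_5 = -3*V_4 + 3*V_3 + 4  [with V_4=-3, V_3=4]  = 25; V_6 = 2*V_4 - 2*V_2 - 2*V_3  [with V_4=-3, V_2=8, V_3=4]  = -30; V_7 = min(V_5, V_6) + 3  [with V_5=25, V_6=-30]  = -27.
Change = 10 − (-27) = 37.

37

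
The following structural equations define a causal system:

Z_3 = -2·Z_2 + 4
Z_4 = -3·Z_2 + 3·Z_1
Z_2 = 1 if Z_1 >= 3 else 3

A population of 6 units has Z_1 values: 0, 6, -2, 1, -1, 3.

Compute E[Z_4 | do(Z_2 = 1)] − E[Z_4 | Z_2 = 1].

-10

Under do(Z_2=1), Z_2's equation is replaced by Z_2=1 for every unit. Per-unit Z_4: -3, 15, -9, 0, -6, 6. Mean = 0.5.
Conditioning on Z_2=1 selects the 2 unit(s) with Z_1 ∈ {6, 3}. Their Z_4 values: 15, 6. Mean = 10.5.
Difference = 0.5 − 10.5 = -10.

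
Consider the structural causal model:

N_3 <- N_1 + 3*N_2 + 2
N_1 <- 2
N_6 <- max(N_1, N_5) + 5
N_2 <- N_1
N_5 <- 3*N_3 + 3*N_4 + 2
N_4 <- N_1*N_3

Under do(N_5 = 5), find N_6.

10

The intervention breaks the incoming arrows to N_5: N_5 <- 3*N_3 + 3*N_4 + 2 no longer applies, and N_5 = 5.
N_6 = max(N_1, N_5) + 5  [with N_1=2, N_5=5]  = 10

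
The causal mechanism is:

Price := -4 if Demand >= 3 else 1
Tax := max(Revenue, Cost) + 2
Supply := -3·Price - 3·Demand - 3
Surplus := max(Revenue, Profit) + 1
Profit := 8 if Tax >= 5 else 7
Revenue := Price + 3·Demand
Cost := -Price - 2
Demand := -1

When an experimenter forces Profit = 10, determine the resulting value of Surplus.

11

do(Profit=10) replaces the equation Profit := 8 if Tax >= 5 else 7 with the constant Profit = 10.
Price = -4 if Demand >= 3 else 1  [with Demand=-1]  = 1
Revenue = Price + 3·Demand  [with Price=1, Demand=-1]  = -2
Surplus = max(Revenue, Profit) + 1  [with Revenue=-2, Profit=10]  = 11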